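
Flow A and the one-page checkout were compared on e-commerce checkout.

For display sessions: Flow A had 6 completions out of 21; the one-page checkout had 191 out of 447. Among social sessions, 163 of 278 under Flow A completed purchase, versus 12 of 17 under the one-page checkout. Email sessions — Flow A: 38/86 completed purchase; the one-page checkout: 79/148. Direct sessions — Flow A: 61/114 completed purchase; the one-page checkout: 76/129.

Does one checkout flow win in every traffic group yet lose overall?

Yes

Display: Flow A 6/21 = 28.6%, the one-page checkout 191/447 = 42.7% → the one-page checkout
Social: Flow A 163/278 = 58.6%, the one-page checkout 12/17 = 70.6% → the one-page checkout
Email: Flow A 38/86 = 44.2%, the one-page checkout 79/148 = 53.4% → the one-page checkout
Direct: Flow A 61/114 = 53.5%, the one-page checkout 76/129 = 58.9% → the one-page checkout
Overall: Flow A 268/499 = 53.7%, the one-page checkout 358/741 = 48.3% → Flow A
The one-page checkout wins each traffic group but Flow A wins overall — the comparison reverses. The one-page checkout's sessions skew toward display, which has a lower base rate.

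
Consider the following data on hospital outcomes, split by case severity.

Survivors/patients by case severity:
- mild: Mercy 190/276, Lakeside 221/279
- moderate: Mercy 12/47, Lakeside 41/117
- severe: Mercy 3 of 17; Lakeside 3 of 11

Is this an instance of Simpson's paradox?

Mild: Mercy 190/276 = 68.8%, Lakeside 221/279 = 79.2% → Lakeside
Moderate: Mercy 12/47 = 25.5%, Lakeside 41/117 = 35.0% → Lakeside
Severe: Mercy 3/17 = 17.6%, Lakeside 3/11 = 27.3% → Lakeside
Overall: Mercy 205/340 = 60.3%, Lakeside 265/407 = 65.1% → Lakeside
Lakeside wins overall and in every case group — no reversal.

No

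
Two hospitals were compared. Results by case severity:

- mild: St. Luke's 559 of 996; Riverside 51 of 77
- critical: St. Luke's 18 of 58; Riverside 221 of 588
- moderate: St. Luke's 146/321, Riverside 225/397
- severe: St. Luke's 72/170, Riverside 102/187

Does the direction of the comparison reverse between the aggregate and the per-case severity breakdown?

Mild: St. Luke's 559/996 = 56.1%, Riverside 51/77 = 66.2% → Riverside
Critical: St. Luke's 18/58 = 31.0%, Riverside 221/588 = 37.6% → Riverside
Moderate: St. Luke's 146/321 = 45.5%, Riverside 225/397 = 56.7% → Riverside
Severe: St. Luke's 72/170 = 42.4%, Riverside 102/187 = 54.5% → Riverside
Overall: St. Luke's 795/1545 = 51.5%, Riverside 599/1249 = 48.0% → St. Luke's
Riverside wins each case group but St. Luke's wins overall — the comparison reverses. Riverside's patients skew toward critical, which has a lower base rate.

Yes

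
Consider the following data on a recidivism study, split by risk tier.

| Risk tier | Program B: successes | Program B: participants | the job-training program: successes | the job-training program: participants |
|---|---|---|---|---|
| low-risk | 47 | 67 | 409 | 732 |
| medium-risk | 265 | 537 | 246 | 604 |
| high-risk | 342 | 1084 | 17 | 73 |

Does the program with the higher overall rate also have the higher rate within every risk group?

No

Low-risk: Program B 47/67 = 70.1%, the job-training program 409/732 = 55.9% → Program B
Medium-risk: Program B 265/537 = 49.3%, the job-training program 246/604 = 40.7% → Program B
High-risk: Program B 342/1084 = 31.5%, the job-training program 17/73 = 23.3% → Program B
Overall: Program B 654/1688 = 38.7%, the job-training program 672/1409 = 47.7% → the job-training program
Program B wins each risk group but the job-training program wins overall — the comparison reverses. Program B's participants skew toward high-risk, which has a lower base rate.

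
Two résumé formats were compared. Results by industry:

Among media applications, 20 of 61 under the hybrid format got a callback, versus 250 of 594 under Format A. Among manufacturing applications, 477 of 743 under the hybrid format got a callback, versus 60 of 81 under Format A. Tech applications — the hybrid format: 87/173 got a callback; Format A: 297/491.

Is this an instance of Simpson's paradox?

Yes

Media: the hybrid format 20/61 = 32.8%, Format A 250/594 = 42.1% → Format A
Manufacturing: the hybrid format 477/743 = 64.2%, Format A 60/81 = 74.1% → Format A
Tech: the hybrid format 87/173 = 50.3%, Format A 297/491 = 60.5% → Format A
Overall: the hybrid format 584/977 = 59.8%, Format A 607/1166 = 52.1% → the hybrid format
Format A wins each industry group but the hybrid format wins overall — the comparison reverses. Format A's applications skew toward media, which has a lower base rate.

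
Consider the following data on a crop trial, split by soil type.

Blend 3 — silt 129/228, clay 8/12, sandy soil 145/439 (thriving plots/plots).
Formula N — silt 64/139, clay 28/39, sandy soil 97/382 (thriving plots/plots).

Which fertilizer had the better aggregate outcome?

Silt: Blend 3 129/228 = 56.6%, Formula N 64/139 = 46.0% → Blend 3
Clay: Blend 3 8/12 = 66.7%, Formula N 28/39 = 71.8% → Formula N
Sandy soil: Blend 3 145/439 = 33.0%, Formula N 97/382 = 25.4% → Blend 3
Overall: Blend 3 282/679 = 41.5%, Formula N 189/560 = 33.8% → Blend 3
(Neither sweeps every soil group, but Blend 3 has the higher pooled rate.)

Blend 3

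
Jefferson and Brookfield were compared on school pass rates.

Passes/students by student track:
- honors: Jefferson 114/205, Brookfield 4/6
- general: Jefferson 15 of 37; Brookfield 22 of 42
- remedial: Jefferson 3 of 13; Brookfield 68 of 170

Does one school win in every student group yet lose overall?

Yes

Honors: Jefferson 114/205 = 55.6%, Brookfield 4/6 = 66.7% → Brookfield
General: Jefferson 15/37 = 40.5%, Brookfield 22/42 = 52.4% → Brookfield
Remedial: Jefferson 3/13 = 23.1%, Brookfield 68/170 = 40.0% → Brookfield
Overall: Jefferson 132/255 = 51.8%, Brookfield 94/218 = 43.1% → Jefferson
Brookfield wins each student group but Jefferson wins overall — the comparison reverses. Brookfield's students skew toward remedial, which has a lower base rate.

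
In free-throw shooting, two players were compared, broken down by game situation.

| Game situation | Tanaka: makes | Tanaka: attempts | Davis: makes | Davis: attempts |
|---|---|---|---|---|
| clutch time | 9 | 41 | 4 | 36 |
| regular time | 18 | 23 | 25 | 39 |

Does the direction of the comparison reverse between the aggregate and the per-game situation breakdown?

No

Clutch time: Tanaka 9/41 = 22.0%, Davis 4/36 = 11.1% → Tanaka
Regular time: Tanaka 18/23 = 78.3%, Davis 25/39 = 64.1% → Tanaka
Overall: Tanaka 27/64 = 42.2%, Davis 29/75 = 38.7% → Tanaka
Tanaka wins overall and in every game group — no reversal.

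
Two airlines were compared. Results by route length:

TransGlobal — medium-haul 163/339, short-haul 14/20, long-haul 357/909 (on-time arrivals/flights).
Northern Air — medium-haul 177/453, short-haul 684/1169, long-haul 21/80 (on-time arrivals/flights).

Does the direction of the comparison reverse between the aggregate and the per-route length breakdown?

Yes

Medium-haul: TransGlobal 163/339 = 48.1%, Northern Air 177/453 = 39.1% → TransGlobal
Short-haul: TransGlobal 14/20 = 70.0%, Northern Air 684/1169 = 58.5% → TransGlobal
Long-haul: TransGlobal 357/909 = 39.3%, Northern Air 21/80 = 26.2% → TransGlobal
Overall: TransGlobal 534/1268 = 42.1%, Northern Air 882/1702 = 51.8% → Northern Air
TransGlobal wins each route group but Northern Air wins overall — the comparison reverses. TransGlobal's flights skew toward long-haul, which has a lower base rate.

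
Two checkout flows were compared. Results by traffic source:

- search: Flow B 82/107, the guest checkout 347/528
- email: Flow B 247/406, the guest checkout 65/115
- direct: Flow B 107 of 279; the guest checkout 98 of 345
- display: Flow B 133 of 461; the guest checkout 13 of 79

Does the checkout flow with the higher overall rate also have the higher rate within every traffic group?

Search: Flow B 82/107 = 76.6%, the guest checkout 347/528 = 65.7% → Flow B
Email: Flow B 247/406 = 60.8%, the guest checkout 65/115 = 56.5% → Flow B
Direct: Flow B 107/279 = 38.4%, the guest checkout 98/345 = 28.4% → Flow B
Display: Flow B 133/461 = 28.9%, the guest checkout 13/79 = 16.5% → Flow B
Overall: Flow B 569/1253 = 45.4%, the guest checkout 523/1067 = 49.0% → the guest checkout
Flow B wins each traffic group but the guest checkout wins overall — the comparison reverses. Flow B's sessions skew toward display, which has a lower base rate.

No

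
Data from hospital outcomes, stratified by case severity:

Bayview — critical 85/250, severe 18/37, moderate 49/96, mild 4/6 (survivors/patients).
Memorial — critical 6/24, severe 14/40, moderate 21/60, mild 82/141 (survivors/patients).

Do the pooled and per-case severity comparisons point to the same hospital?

Critical: Bayview 85/250 = 34.0%, Memorial 6/24 = 25.0% → Bayview
Severe: Bayview 18/37 = 48.6%, Memorial 14/40 = 35.0% → Bayview
Moderate: Bayview 49/96 = 51.0%, Memorial 21/60 = 35.0% → Bayview
Mild: Bayview 4/6 = 66.7%, Memorial 82/141 = 58.2% → Bayview
Overall: Bayview 156/389 = 40.1%, Memorial 123/265 = 46.4% → Memorial
Bayview wins each case group but Memorial wins overall — the comparison reverses. Bayview's patients skew toward critical, which has a lower base rate.

No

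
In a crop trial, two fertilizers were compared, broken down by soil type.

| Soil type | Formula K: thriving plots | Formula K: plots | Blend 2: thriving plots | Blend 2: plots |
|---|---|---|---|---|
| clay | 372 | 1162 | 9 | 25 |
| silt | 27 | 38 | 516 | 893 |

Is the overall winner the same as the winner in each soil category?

Clay: Formula K 372/1162 = 32.0%, Blend 2 9/25 = 36.0% → Blend 2
Silt: Formula K 27/38 = 71.1%, Blend 2 516/893 = 57.8% → Formula K
Overall: Formula K 399/1200 = 33.2%, Blend 2 525/918 = 57.2% → Blend 2
Neither sweeps: Formula K wins 1 of 2 groups, Blend 2 wins 1. Blend 2 wins overall but not every group — no Simpson reversal.

No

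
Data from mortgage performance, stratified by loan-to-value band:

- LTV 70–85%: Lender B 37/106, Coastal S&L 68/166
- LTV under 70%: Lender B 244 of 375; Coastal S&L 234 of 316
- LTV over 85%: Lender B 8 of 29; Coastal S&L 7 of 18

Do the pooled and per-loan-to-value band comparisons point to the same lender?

LTV 70–85%: Lender B 37/106 = 34.9%, Coastal S&L 68/166 = 41.0% → Coastal S&L
LTV under 70%: Lender B 244/375 = 65.1%, Coastal S&L 234/316 = 74.1% → Coastal S&L
LTV over 85%: Lender B 8/29 = 27.6%, Coastal S&L 7/18 = 38.9% → Coastal S&L
Overall: Lender B 289/510 = 56.7%, Coastal S&L 309/500 = 61.8% → Coastal S&L
Coastal S&L wins overall and in every loan-to-value group — no reversal.

Yes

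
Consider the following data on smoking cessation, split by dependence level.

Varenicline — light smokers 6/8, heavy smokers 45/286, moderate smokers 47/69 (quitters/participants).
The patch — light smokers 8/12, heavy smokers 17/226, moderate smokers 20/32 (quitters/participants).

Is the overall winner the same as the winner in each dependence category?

Light smokers: varenicline 6/8 = 75.0%, the patch 8/12 = 66.7% → varenicline
Heavy smokers: varenicline 45/286 = 15.7%, the patch 17/226 = 7.5% → varenicline
Moderate smokers: varenicline 47/69 = 68.1%, the patch 20/32 = 62.5% → varenicline
Overall: varenicline 98/363 = 27.0%, the patch 45/270 = 16.7% → varenicline
Varenicline wins overall and in every dependence group — no reversal.

Yes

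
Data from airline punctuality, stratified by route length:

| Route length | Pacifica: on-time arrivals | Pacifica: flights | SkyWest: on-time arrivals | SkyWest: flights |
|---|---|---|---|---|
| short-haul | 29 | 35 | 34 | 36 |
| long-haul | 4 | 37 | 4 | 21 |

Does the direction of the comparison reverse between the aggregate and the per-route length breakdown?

No

Short-haul: Pacifica 29/35 = 82.9%, SkyWest 34/36 = 94.4% → SkyWest
Long-haul: Pacifica 4/37 = 10.8%, SkyWest 4/21 = 19.0% → SkyWest
Overall: Pacifica 33/72 = 45.8%, SkyWest 38/57 = 66.7% → SkyWest
SkyWest wins overall and in every route group — no reversal.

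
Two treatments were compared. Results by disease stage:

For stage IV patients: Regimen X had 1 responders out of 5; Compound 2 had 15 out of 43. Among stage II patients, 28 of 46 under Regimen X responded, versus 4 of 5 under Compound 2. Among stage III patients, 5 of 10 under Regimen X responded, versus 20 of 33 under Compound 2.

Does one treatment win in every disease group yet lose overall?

Yes

Stage IV: Regimen X 1/5 = 20.0%, Compound 2 15/43 = 34.9% → Compound 2
Stage II: Regimen X 28/46 = 60.9%, Compound 2 4/5 = 80.0% → Compound 2
Stage III: Regimen X 5/10 = 50.0%, Compound 2 20/33 = 60.6% → Compound 2
Overall: Regimen X 34/61 = 55.7%, Compound 2 39/81 = 48.1% → Regimen X
Compound 2 wins each disease group but Regimen X wins overall — the comparison reverses. Compound 2's patients skew toward stage IV, which has a lower base rate.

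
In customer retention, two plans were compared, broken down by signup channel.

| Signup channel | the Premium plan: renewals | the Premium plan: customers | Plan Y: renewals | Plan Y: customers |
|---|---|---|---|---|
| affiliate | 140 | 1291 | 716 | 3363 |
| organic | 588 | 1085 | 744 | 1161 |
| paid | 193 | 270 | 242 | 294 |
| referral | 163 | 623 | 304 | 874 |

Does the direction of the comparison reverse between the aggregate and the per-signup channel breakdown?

No

Affiliate: the Premium plan 140/1291 = 10.8%, Plan Y 716/3363 = 21.3% → Plan Y
Organic: the Premium plan 588/1085 = 54.2%, Plan Y 744/1161 = 64.1% → Plan Y
Paid: the Premium plan 193/270 = 71.5%, Plan Y 242/294 = 82.3% → Plan Y
Referral: the Premium plan 163/623 = 26.2%, Plan Y 304/874 = 34.8% → Plan Y
Overall: the Premium plan 1084/3269 = 33.2%, Plan Y 2006/5692 = 35.2% → Plan Y
Plan Y wins overall and in every signup group — no reversal.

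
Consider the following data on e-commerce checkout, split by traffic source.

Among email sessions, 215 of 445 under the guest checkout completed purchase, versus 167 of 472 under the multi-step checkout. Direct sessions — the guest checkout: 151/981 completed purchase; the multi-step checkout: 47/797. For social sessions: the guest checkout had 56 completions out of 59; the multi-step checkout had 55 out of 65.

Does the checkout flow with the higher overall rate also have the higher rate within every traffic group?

Email: the guest checkout 215/445 = 48.3%, the multi-step checkout 167/472 = 35.4% → the guest checkout
Direct: the guest checkout 151/981 = 15.4%, the multi-step checkout 47/797 = 5.9% → the guest checkout
Social: the guest checkout 56/59 = 94.9%, the multi-step checkout 55/65 = 84.6% → the guest checkout
Overall: the guest checkout 422/1485 = 28.4%, the multi-step checkout 269/1334 = 20.2% → the guest checkout
The guest checkout wins overall and in every traffic group — no reversal.

Yes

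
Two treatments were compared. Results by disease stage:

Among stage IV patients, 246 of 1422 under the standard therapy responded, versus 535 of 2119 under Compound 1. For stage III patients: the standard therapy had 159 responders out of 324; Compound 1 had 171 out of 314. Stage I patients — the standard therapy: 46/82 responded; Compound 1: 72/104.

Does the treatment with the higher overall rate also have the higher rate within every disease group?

Stage IV: the standard therapy 246/1422 = 17.3%, Compound 1 535/2119 = 25.2% → Compound 1
Stage III: the standard therapy 159/324 = 49.1%, Compound 1 171/314 = 54.5% → Compound 1
Stage I: the standard therapy 46/82 = 56.1%, Compound 1 72/104 = 69.2% → Compound 1
Overall: the standard therapy 451/1828 = 24.7%, Compound 1 778/2537 = 30.7% → Compound 1
Compound 1 wins overall and in every disease group — no reversal.

Yes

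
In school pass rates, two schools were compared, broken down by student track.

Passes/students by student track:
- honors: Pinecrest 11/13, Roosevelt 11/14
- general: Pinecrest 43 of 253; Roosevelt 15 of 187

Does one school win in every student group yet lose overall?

No

Honors: Pinecrest 11/13 = 84.6%, Roosevelt 11/14 = 78.6% → Pinecrest
General: Pinecrest 43/253 = 17.0%, Roosevelt 15/187 = 8.0% → Pinecrest
Overall: Pinecrest 54/266 = 20.3%, Roosevelt 26/201 = 12.9% → Pinecrest
Pinecrest wins overall and in every student group — no reversal.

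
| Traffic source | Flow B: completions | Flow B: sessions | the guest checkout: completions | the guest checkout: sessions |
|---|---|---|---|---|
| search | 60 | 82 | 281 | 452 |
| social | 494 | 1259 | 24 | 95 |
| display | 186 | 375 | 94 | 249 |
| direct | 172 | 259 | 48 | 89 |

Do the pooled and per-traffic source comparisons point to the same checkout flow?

Search: Flow B 60/82 = 73.2%, the guest checkout 281/452 = 62.2% → Flow B
Social: Flow B 494/1259 = 39.2%, the guest checkout 24/95 = 25.3% → Flow B
Display: Flow B 186/375 = 49.6%, the guest checkout 94/249 = 37.8% → Flow B
Direct: Flow B 172/259 = 66.4%, the guest checkout 48/89 = 53.9% → Flow B
Overall: Flow B 912/1975 = 46.2%, the guest checkout 447/885 = 50.5% → the guest checkout
Flow B wins each traffic group but the guest checkout wins overall — the comparison reverses. Flow B's sessions skew toward social, which has a lower base rate.

No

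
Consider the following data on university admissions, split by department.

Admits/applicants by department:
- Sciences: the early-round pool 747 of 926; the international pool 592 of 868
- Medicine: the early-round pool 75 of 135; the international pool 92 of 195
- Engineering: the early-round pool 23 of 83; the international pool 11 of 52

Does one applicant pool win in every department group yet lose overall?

No

Sciences: the early-round pool 747/926 = 80.7%, the international pool 592/868 = 68.2% → the early-round pool
Medicine: the early-round pool 75/135 = 55.6%, the international pool 92/195 = 47.2% → the early-round pool
Engineering: the early-round pool 23/83 = 27.7%, the international pool 11/52 = 21.2% → the early-round pool
Overall: the early-round pool 845/1144 = 73.9%, the international pool 695/1115 = 62.3% → the early-round pool
The early-round pool wins overall and in every department group — no reversal.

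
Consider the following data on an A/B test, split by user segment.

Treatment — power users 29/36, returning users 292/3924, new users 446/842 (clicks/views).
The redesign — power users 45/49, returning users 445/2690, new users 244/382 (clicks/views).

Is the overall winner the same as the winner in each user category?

Yes

Power users: Treatment 29/36 = 80.6%, the redesign 45/49 = 91.8% → the redesign
Returning users: Treatment 292/3924 = 7.4%, the redesign 445/2690 = 16.5% → the redesign
New users: Treatment 446/842 = 53.0%, the redesign 244/382 = 63.9% → the redesign
Overall: Treatment 767/4802 = 16.0%, the redesign 734/3121 = 23.5% → the redesign
The redesign wins overall and in every user group — no reversal.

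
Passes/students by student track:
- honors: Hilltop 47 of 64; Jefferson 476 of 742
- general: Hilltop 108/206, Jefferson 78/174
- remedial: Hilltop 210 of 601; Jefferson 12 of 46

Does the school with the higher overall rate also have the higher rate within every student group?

Honors: Hilltop 47/64 = 73.4%, Jefferson 476/742 = 64.2% → Hilltop
General: Hilltop 108/206 = 52.4%, Jefferson 78/174 = 44.8% → Hilltop
Remedial: Hilltop 210/601 = 34.9%, Jefferson 12/46 = 26.1% → Hilltop
Overall: Hilltop 365/871 = 41.9%, Jefferson 566/962 = 58.8% → Jefferson
Hilltop wins each student group but Jefferson wins overall — the comparison reverses. Hilltop's students skew toward remedial, which has a lower base rate.

No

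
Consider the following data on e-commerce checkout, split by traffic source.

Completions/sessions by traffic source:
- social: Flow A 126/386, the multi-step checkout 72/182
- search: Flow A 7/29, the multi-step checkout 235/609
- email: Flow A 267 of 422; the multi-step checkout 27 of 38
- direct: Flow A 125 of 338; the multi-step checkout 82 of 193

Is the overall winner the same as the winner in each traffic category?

No

Social: Flow A 126/386 = 32.6%, the multi-step checkout 72/182 = 39.6% → the multi-step checkout
Search: Flow A 7/29 = 24.1%, the multi-step checkout 235/609 = 38.6% → the multi-step checkout
Email: Flow A 267/422 = 63.3%, the multi-step checkout 27/38 = 71.1% → the multi-step checkout
Direct: Flow A 125/338 = 37.0%, the multi-step checkout 82/193 = 42.5% → the multi-step checkout
Overall: Flow A 525/1175 = 44.7%, the multi-step checkout 416/1022 = 40.7% → Flow A
The multi-step checkout wins each traffic group but Flow A wins overall — the comparison reverses. The multi-step checkout's sessions skew toward search, which has a lower base rate.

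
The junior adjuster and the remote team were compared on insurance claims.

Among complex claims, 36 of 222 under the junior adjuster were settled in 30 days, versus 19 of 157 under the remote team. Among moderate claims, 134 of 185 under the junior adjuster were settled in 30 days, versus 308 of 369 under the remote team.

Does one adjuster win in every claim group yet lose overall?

Complex: the junior adjuster 36/222 = 16.2%, the remote team 19/157 = 12.1% → the junior adjuster
Moderate: the junior adjuster 134/185 = 72.4%, the remote team 308/369 = 83.5% → the remote team
Overall: the junior adjuster 170/407 = 41.8%, the remote team 327/526 = 62.2% → the remote team
Neither sweeps: the junior adjuster wins 1 of 2 groups, the remote team wins 1. The remote team wins overall but not every group — no Simpson reversal.

No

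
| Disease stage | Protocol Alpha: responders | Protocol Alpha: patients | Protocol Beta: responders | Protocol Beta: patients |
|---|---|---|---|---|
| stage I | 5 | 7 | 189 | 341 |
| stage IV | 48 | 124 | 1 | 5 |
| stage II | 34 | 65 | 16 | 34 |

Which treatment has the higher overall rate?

Stage I: Protocol Alpha 5/7 = 71.4%, Protocol Beta 189/341 = 55.4% → Protocol Alpha
Stage IV: Protocol Alpha 48/124 = 38.7%, Protocol Beta 1/5 = 20.0% → Protocol Alpha
Stage II: Protocol Alpha 34/65 = 52.3%, Protocol Beta 16/34 = 47.1% → Protocol Alpha
Overall: Protocol Alpha 87/196 = 44.4%, Protocol Beta 206/380 = 54.2% → Protocol Beta
(Protocol Alpha wins every disease group but Protocol Beta wins overall — Protocol Alpha's patients skew toward the low-rate stage IV group.)

Protocol Beta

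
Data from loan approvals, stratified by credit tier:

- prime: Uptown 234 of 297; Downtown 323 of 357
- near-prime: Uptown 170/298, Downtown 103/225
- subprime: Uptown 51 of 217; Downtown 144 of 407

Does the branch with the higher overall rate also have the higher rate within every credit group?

Prime: Uptown 234/297 = 78.8%, Downtown 323/357 = 90.5% → Downtown
Near-prime: Uptown 170/298 = 57.0%, Downtown 103/225 = 45.8% → Uptown
Subprime: Uptown 51/217 = 23.5%, Downtown 144/407 = 35.4% → Downtown
Overall: Uptown 455/812 = 56.0%, Downtown 570/989 = 57.6% → Downtown
Neither sweeps: Uptown wins 1 of 3 groups, Downtown wins 2. Downtown wins overall but not every group — no Simpson reversal.

No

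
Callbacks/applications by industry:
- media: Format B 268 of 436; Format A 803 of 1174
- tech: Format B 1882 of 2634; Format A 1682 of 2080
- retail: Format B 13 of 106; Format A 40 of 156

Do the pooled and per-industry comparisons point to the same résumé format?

Yes

Media: Format B 268/436 = 61.5%, Format A 803/1174 = 68.4% → Format A
Tech: Format B 1882/2634 = 71.5%, Format A 1682/2080 = 80.9% → Format A
Retail: Format B 13/106 = 12.3%, Format A 40/156 = 25.6% → Format A
Overall: Format B 2163/3176 = 68.1%, Format A 2525/3410 = 74.0% → Format A
Format A wins overall and in every industry group — no reversal.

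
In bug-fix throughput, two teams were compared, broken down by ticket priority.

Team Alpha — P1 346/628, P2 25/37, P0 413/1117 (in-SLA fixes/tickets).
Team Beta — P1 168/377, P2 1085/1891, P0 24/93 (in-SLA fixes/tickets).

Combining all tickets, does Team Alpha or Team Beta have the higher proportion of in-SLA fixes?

Team Beta

P1: Team Alpha 346/628 = 55.1%, Team Beta 168/377 = 44.6% → Team Alpha
P2: Team Alpha 25/37 = 67.6%, Team Beta 1085/1891 = 57.4% → Team Alpha
P0: Team Alpha 413/1117 = 37.0%, Team Beta 24/93 = 25.8% → Team Alpha
Overall: Team Alpha 784/1782 = 44.0%, Team Beta 1277/2361 = 54.1% → Team Beta
(Team Alpha wins every ticket group but Team Beta wins overall — Team Alpha's tickets skew toward the low-rate P0 group.)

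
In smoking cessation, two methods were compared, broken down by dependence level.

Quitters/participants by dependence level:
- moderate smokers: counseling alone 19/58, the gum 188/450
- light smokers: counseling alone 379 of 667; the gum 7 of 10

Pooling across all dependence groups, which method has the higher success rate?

counseling alone

Moderate smokers: counseling alone 19/58 = 32.8%, the gum 188/450 = 41.8% → the gum
Light smokers: counseling alone 379/667 = 56.8%, the gum 7/10 = 70.0% → the gum
Overall: counseling alone 398/725 = 54.9%, the gum 195/460 = 42.4% → counseling alone
(The gum wins every dependence group but counseling alone wins overall — the gum's participants skew toward the low-rate moderate smokers group.)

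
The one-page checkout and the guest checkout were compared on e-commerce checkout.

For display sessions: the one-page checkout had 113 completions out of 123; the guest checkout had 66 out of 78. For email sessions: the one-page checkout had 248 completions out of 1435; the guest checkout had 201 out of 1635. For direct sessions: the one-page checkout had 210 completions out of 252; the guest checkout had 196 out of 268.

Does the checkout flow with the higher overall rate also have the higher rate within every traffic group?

Display: the one-page checkout 113/123 = 91.9%, the guest checkout 66/78 = 84.6% → the one-page checkout
Email: the one-page checkout 248/1435 = 17.3%, the guest checkout 201/1635 = 12.3% → the one-page checkout
Direct: the one-page checkout 210/252 = 83.3%, the guest checkout 196/268 = 73.1% → the one-page checkout
Overall: the one-page checkout 571/1810 = 31.5%, the guest checkout 463/1981 = 23.4% → the one-page checkout
The one-page checkout wins overall and in every traffic group — no reversal.

Yes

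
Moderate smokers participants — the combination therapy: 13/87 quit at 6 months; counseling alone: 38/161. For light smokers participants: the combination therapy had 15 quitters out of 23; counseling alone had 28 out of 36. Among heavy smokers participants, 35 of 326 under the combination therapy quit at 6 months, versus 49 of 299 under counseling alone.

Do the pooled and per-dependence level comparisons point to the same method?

Moderate smokers: the combination therapy 13/87 = 14.9%, counseling alone 38/161 = 23.6% → counseling alone
Light smokers: the combination therapy 15/23 = 65.2%, counseling alone 28/36 = 77.8% → counseling alone
Heavy smokers: the combination therapy 35/326 = 10.7%, counseling alone 49/299 = 16.4% → counseling alone
Overall: the combination therapy 63/436 = 14.4%, counseling alone 115/496 = 23.2% → counseling alone
Counseling alone wins overall and in every dependence group — no reversal.

Yes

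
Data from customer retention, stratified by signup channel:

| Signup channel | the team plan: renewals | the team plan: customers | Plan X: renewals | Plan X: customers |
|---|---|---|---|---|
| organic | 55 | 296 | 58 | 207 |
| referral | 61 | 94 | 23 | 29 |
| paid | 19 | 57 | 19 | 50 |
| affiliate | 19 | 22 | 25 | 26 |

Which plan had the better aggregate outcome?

Organic: the team plan 55/296 = 18.6%, Plan X 58/207 = 28.0% → Plan X
Referral: the team plan 61/94 = 64.9%, Plan X 23/29 = 79.3% → Plan X
Paid: the team plan 19/57 = 33.3%, Plan X 19/50 = 38.0% → Plan X
Affiliate: the team plan 19/22 = 86.4%, Plan X 25/26 = 96.2% → Plan X
Overall: the team plan 154/469 = 32.8%, Plan X 125/312 = 40.1% → Plan X

Plan X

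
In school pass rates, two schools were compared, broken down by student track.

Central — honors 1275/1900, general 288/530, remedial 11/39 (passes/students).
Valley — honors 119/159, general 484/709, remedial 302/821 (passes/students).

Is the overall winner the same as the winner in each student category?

No

Honors: Central 1275/1900 = 67.1%, Valley 119/159 = 74.8% → Valley
General: Central 288/530 = 54.3%, Valley 484/709 = 68.3% → Valley
Remedial: Central 11/39 = 28.2%, Valley 302/821 = 36.8% → Valley
Overall: Central 1574/2469 = 63.8%, Valley 905/1689 = 53.6% → Central
Valley wins each student group but Central wins overall — the comparison reverses. Valley's students skew toward remedial, which has a lower base rate.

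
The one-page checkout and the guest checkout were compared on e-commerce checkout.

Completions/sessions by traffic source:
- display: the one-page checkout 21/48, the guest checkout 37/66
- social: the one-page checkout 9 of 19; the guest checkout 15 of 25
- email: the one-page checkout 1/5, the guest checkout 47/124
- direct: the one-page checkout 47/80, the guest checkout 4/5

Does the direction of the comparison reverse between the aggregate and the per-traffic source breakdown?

Display: the one-page checkout 21/48 = 43.8%, the guest checkout 37/66 = 56.1% → the guest checkout
Social: the one-page checkout 9/19 = 47.4%, the guest checkout 15/25 = 60.0% → the guest checkout
Email: the one-page checkout 1/5 = 20.0%, the guest checkout 47/124 = 37.9% → the guest checkout
Direct: the one-page checkout 47/80 = 58.8%, the guest checkout 4/5 = 80.0% → the guest checkout
Overall: the one-page checkout 78/152 = 51.3%, the guest checkout 103/220 = 46.8% → the one-page checkout
The guest checkout wins each traffic group but the one-page checkout wins overall — the comparison reverses. The guest checkout's sessions skew toward email, which has a lower base rate.

Yes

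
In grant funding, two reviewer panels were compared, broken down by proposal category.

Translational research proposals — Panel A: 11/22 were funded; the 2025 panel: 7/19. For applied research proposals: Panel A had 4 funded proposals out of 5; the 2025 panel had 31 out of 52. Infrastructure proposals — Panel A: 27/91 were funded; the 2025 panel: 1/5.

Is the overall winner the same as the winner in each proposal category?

Translational research: Panel A 11/22 = 50.0%, the 2025 panel 7/19 = 36.8% → Panel A
Applied research: Panel A 4/5 = 80.0%, the 2025 panel 31/52 = 59.6% → Panel A
Infrastructure: Panel A 27/91 = 29.7%, the 2025 panel 1/5 = 20.0% → Panel A
Overall: Panel A 42/118 = 35.6%, the 2025 panel 39/76 = 51.3% → the 2025 panel
Panel A wins each proposal group but the 2025 panel wins overall — the comparison reverses. Panel A's proposals skew toward infrastructure, which has a lower base rate.

No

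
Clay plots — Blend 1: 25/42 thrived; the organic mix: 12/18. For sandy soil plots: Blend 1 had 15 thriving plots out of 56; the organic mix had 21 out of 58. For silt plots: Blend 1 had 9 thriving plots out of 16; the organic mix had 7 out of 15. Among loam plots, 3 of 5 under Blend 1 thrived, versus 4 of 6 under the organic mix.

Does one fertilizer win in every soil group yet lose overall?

No

Clay: Blend 1 25/42 = 59.5%, the organic mix 12/18 = 66.7% → the organic mix
Sandy soil: Blend 1 15/56 = 26.8%, the organic mix 21/58 = 36.2% → the organic mix
Silt: Blend 1 9/16 = 56.2%, the organic mix 7/15 = 46.7% → Blend 1
Loam: Blend 1 3/5 = 60.0%, the organic mix 4/6 = 66.7% → the organic mix
Overall: Blend 1 52/119 = 43.7%, the organic mix 44/97 = 45.4% → the organic mix
Neither sweeps: Blend 1 wins 1 of 4 groups, the organic mix wins 3. The organic mix wins overall but not every group — no Simpson reversal.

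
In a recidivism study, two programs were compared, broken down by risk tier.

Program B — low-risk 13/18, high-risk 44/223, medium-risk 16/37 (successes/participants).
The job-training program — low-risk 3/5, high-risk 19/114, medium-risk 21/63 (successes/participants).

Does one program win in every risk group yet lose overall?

No

Low-risk: Program B 13/18 = 72.2%, the job-training program 3/5 = 60.0% → Program B
High-risk: Program B 44/223 = 19.7%, the job-training program 19/114 = 16.7% → Program B
Medium-risk: Program B 16/37 = 43.2%, the job-training program 21/63 = 33.3% → Program B
Overall: Program B 73/278 = 26.3%, the job-training program 43/182 = 23.6% → Program B
Program B wins overall and in every risk group — no reversal.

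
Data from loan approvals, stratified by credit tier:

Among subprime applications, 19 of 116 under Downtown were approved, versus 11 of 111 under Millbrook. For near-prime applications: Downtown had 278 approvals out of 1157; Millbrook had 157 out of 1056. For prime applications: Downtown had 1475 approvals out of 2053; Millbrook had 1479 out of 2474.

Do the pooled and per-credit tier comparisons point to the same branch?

Subprime: Downtown 19/116 = 16.4%, Millbrook 11/111 = 9.9% → Downtown
Near-prime: Downtown 278/1157 = 24.0%, Millbrook 157/1056 = 14.9% → Downtown
Prime: Downtown 1475/2053 = 71.8%, Millbrook 1479/2474 = 59.8% → Downtown
Overall: Downtown 1772/3326 = 53.3%, Millbrook 1647/3641 = 45.2% → Downtown
Downtown wins overall and in every credit group — no reversal.

Yes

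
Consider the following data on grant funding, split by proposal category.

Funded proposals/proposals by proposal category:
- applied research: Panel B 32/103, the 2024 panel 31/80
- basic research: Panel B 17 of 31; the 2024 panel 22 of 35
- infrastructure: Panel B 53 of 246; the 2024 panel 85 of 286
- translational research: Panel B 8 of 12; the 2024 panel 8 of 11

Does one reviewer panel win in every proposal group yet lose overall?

No

Applied research: Panel B 32/103 = 31.1%, the 2024 panel 31/80 = 38.8% → the 2024 panel
Basic research: Panel B 17/31 = 54.8%, the 2024 panel 22/35 = 62.9% → the 2024 panel
Infrastructure: Panel B 53/246 = 21.5%, the 2024 panel 85/286 = 29.7% → the 2024 panel
Translational research: Panel B 8/12 = 66.7%, the 2024 panel 8/11 = 72.7% → the 2024 panel
Overall: Panel B 110/392 = 28.1%, the 2024 panel 146/412 = 35.4% → the 2024 panel
The 2024 panel wins overall and in every proposal group — no reversal.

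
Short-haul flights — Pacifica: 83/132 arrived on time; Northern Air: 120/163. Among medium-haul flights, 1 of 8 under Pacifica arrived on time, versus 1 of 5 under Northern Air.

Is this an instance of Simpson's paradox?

Short-haul: Pacifica 83/132 = 62.9%, Northern Air 120/163 = 73.6% → Northern Air
Medium-haul: Pacifica 1/8 = 12.5%, Northern Air 1/5 = 20.0% → Northern Air
Overall: Pacifica 84/140 = 60.0%, Northern Air 121/168 = 72.0% → Northern Air
Northern Air wins overall and in every route group — no reversal.

No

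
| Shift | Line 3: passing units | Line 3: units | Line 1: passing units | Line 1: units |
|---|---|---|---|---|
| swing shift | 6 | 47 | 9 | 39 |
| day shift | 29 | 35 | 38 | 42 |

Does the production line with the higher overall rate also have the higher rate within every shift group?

Yes

Swing shift: Line 3 6/47 = 12.8%, Line 1 9/39 = 23.1% → Line 1
Day shift: Line 3 29/35 = 82.9%, Line 1 38/42 = 90.5% → Line 1
Overall: Line 3 35/82 = 42.7%, Line 1 47/81 = 58.0% → Line 1
Line 1 wins overall and in every shift group — no reversal.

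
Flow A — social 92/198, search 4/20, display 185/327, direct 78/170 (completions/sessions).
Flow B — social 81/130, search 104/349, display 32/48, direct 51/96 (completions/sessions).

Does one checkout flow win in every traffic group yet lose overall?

Social: Flow A 92/198 = 46.5%, Flow B 81/130 = 62.3% → Flow B
Search: Flow A 4/20 = 20.0%, Flow B 104/349 = 29.8% → Flow B
Display: Flow A 185/327 = 56.6%, Flow B 32/48 = 66.7% → Flow B
Direct: Flow A 78/170 = 45.9%, Flow B 51/96 = 53.1% → Flow B
Overall: Flow A 359/715 = 50.2%, Flow B 268/623 = 43.0% → Flow A
Flow B wins each traffic group but Flow A wins overall — the comparison reverses. Flow B's sessions skew toward search, which has a lower base rate.

Yes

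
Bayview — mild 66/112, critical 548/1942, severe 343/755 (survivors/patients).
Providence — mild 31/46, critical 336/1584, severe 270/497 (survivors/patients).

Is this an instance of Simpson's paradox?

Mild: Bayview 66/112 = 58.9%, Providence 31/46 = 67.4% → Providence
Critical: Bayview 548/1942 = 28.2%, Providence 336/1584 = 21.2% → Bayview
Severe: Bayview 343/755 = 45.4%, Providence 270/497 = 54.3% → Providence
Overall: Bayview 957/2809 = 34.1%, Providence 637/2127 = 29.9% → Bayview
Neither sweeps: Bayview wins 1 of 3 groups, Providence wins 2. Bayview wins overall but not every group — no Simpson reversal.

No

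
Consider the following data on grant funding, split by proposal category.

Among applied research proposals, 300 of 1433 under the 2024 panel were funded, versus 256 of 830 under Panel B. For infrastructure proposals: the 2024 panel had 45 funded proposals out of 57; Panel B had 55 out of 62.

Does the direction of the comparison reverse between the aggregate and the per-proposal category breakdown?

Applied research: the 2024 panel 300/1433 = 20.9%, Panel B 256/830 = 30.8% → Panel B
Infrastructure: the 2024 panel 45/57 = 78.9%, Panel B 55/62 = 88.7% → Panel B
Overall: the 2024 panel 345/1490 = 23.2%, Panel B 311/892 = 34.9% → Panel B
Panel B wins overall and in every proposal group — no reversal.

No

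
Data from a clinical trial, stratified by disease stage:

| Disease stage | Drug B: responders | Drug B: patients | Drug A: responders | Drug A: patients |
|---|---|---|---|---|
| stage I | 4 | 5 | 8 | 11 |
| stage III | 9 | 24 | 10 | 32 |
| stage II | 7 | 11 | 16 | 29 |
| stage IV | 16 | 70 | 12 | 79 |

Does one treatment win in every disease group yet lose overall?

Stage I: Drug B 4/5 = 80.0%, Drug A 8/11 = 72.7% → Drug B
Stage III: Drug B 9/24 = 37.5%, Drug A 10/32 = 31.2% → Drug B
Stage II: Drug B 7/11 = 63.6%, Drug A 16/29 = 55.2% → Drug B
Stage IV: Drug B 16/70 = 22.9%, Drug A 12/79 = 15.2% → Drug B
Overall: Drug B 36/110 = 32.7%, Drug A 46/151 = 30.5% → Drug B
Drug B wins overall and in every disease group — no reversal.

No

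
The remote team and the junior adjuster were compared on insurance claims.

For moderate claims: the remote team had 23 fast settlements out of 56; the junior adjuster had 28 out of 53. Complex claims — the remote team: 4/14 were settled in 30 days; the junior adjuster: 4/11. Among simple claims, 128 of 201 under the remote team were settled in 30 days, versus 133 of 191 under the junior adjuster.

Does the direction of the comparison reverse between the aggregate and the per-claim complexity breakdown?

No

Moderate: the remote team 23/56 = 41.1%, the junior adjuster 28/53 = 52.8% → the junior adjuster
Complex: the remote team 4/14 = 28.6%, the junior adjuster 4/11 = 36.4% → the junior adjuster
Simple: the remote team 128/201 = 63.7%, the junior adjuster 133/191 = 69.6% → the junior adjuster
Overall: the remote team 155/271 = 57.2%, the junior adjuster 165/255 = 64.7% → the junior adjuster
The junior adjuster wins overall and in every claim group — no reversal.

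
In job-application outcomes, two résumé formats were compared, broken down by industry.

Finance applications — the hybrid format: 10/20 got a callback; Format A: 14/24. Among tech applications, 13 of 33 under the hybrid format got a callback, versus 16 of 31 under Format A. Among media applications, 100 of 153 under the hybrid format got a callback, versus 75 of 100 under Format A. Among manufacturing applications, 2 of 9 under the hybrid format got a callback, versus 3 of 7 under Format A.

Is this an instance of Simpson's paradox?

Finance: the hybrid format 10/20 = 50.0%, Format A 14/24 = 58.3% → Format A
Tech: the hybrid format 13/33 = 39.4%, Format A 16/31 = 51.6% → Format A
Media: the hybrid format 100/153 = 65.4%, Format A 75/100 = 75.0% → Format A
Manufacturing: the hybrid format 2/9 = 22.2%, Format A 3/7 = 42.9% → Format A
Overall: the hybrid format 125/215 = 58.1%, Format A 108/162 = 66.7% → Format A
Format A wins overall and in every industry group — no reversal.

No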